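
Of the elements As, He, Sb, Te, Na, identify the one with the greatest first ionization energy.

He

He is in period 1, group 18; Na is in period 3, group 1; As is in period 4, group 15; Sb is in period 5, group 15; Te is in period 5, group 16.
Across a period the outer electron is held more tightly (higher IE₁); down a group it sits in a higher shell, more shielded, and comes off more easily.
Here both period and group differ, so the two effects have to be weighed against each other.
Sb > Na: the two effects oppose for this pair; the across-period effect wins (831 vs 496 kJ/mol).
Te > Sb: Te lies to the right of Sb in period 5, so the across-period effect alone puts Te higher.
As > Te: the two effects oppose for this pair; the down-group effect wins (947 vs 869 kJ/mol).
He > As: relative to As, both the across-period and down-group shifts push He's first ionization energy up.
For reference (kJ/mol): He 2372, Na 496, As 947, Sb 831, Te 869.
The greatest first ionization energy among these belongs to He.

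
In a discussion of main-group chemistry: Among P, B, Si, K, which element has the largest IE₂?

Consider each +1 ion: P⁺ still has 4 valence electrons; B⁺ still has 2 valence electrons; Si⁺ still has 3 valence electrons; K⁺ is the bare [Ar] core.
Core electrons are held far more tightly than valence electrons, so K tops the IE_2 order.
Valence configurations: P⁺ [Ne]3s²3p², B⁺ [He]2s², Si⁺ [Ne]3s²3p¹.
The numbers (kJ/mol): P 1907, B 2427, Si 1577, K 3052.
Putting it together, IE_2: Si < P < B < K.

K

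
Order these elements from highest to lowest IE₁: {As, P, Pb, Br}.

Br > P > As > Pb

P is in period 3, group 15; As is in period 4, group 15; Br is in period 4, group 17; Pb is in period 6, group 14.
Removing the outermost electron gets harder across a period and easier down a group.
These span different periods and groups, so the two trends combine.
As > Pb: relative to Pb, both the across-period and down-group shifts push As's first ionization energy up.
P > As: P sits above As in group 15, so the down-group effect alone puts P higher.
Br > P: period and group pull opposite ways; the across-period shift dominates (1140 vs 1012 kJ/mol).
Tabulated first ionization energy (kJ/mol): P 1012, As 947, Br 1140, Pb 716.
So from highest to lowest: Br > P > As > Pb.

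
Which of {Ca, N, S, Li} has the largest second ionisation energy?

The second ionization energy removes an electron from the +1 ion. For each element: Ca⁺ still has 1 valence electron; N⁺ still has 4 valence electrons; S⁺ still has 5 valence electrons; Li⁺ is the bare [He] core.
Breaking into a closed-shell core is much more expensive than removing a leftover valence electron — Li has the largest IE_2 here.
Valence configurations: Ca⁺ [Ar]4s¹, N⁺ [He]2s²2p², S⁺ [Ne]3s²3p³.
Tabulated IE_2 (kJ/mol): Ca 1145, N 2856, S 2252, Li 7298.
Hence IE_2: Ca < S < N < Li.

Li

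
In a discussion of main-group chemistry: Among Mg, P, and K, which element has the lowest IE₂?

Mg

The second ionization energy removes an electron from the +1 ion. For each element: Mg⁺ still has 1 valence electron; P⁺ still has 4 valence electrons; K⁺ is the bare [Ar] core.
Breaking into a closed-shell core is much more expensive than removing a leftover valence electron — K has the largest IE_2 here.
Valence configurations: Mg⁺ [Ne]3s¹, P⁺ [Ne]3s²3p².
Tabulated IE_2 (kJ/mol): Mg 1451, P 1907, K 3052.
Putting it together, IE_2: Mg < P < K.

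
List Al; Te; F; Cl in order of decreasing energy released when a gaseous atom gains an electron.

Cl, F, Te, Al

F is in period 2, group 17; Al is in period 3, group 13; Cl is in period 3, group 17; Te is in period 5, group 16.
Atoms with high Z_eff and room in the valence shell (especially the halogens) have the most exothermic electron affinities.
Neither a single period nor a single group — weigh both effects.
Te > Al: period and group pull opposite ways; the across-period shift dominates (190 vs 42 kJ/mol).
F > Te: relative to Te, both the across-period and down-group shifts push F's electron affinity up.
Cl > F: this pair runs against the simple trend — see the exception note.
Note the exception: Cl has a higher electron affinity than F, contrary to the simple trend — F's small 2p subshell makes the incoming electron feel strong e⁻–e⁻ repulsion, so Cl actually releases more energy on gaining an electron.
For reference (kJ/mol): F 328, Al 42, Cl 349, Te 190.
So from highest to lowest: Cl > F > Te > Al.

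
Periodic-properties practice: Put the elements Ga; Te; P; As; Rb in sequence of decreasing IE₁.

P, As, Te, Ga, Rb

IE₁ increases left→right with effective nuclear charge and decreases top→bottom as the valence shell moves farther out.
These span different periods and groups, so the two trends combine.
Ga > Rb: both effects reinforce here, so Ga is clearly the higher of the two.
Te > Ga: the two effects oppose for this pair; the across-period effect wins (869 vs 579 kJ/mol).
As > Te: the two effects oppose for this pair; the down-group effect wins (947 vs 869 kJ/mol).
P > As: P sits above As in group 15, so the down-group effect alone puts P higher.
Tabulated first ionization energy (kJ/mol): P 1012, Ga 579, As 947, Rb 403, Te 869.
So from highest to lowest: P > As > Te > Ga > Rb.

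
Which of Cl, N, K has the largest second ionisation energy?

K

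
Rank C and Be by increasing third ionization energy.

C < Be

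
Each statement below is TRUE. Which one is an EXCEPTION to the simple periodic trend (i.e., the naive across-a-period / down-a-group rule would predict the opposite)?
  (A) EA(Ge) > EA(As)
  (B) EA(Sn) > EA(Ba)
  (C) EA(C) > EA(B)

(A)

The general trend: electron affinity increases across a period and decreases down a group.
(A) Ge (period 4, group 14) vs As (period 4, group 15): the stated order contradicts the simple trend.
(B) Sn (period 5, group 14) vs Ba (period 6, group 2): the stated order agrees with the simple trend.
(C) C (period 2, group 14) vs B (period 2, group 13): the stated order agrees with the simple trend.
The exception is (A): adding an electron to As's half-filled 4p³ is unfavourable, so Ge (4p²) has the more exothermic EA.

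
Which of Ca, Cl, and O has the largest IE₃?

The third ionization energy removes an electron from the +2 ion. For each element: Ca²⁺ is the bare [Ar] core; Cl²⁺ still has 5 valence electrons; O²⁺ still has 4 valence electrons.
Usually core removal costs more than valence removal, but here the competition is close: a tightly held n=2 valence electron can cost more to remove than an n=3 core electron, so the actual values have to decide it.
Valence configurations: Cl²⁺ [Ne]3s²3p³, O²⁺ [He]2s²2p².
Tabulated IE_3 (kJ/mol): Ca 4912, Cl 3822, O 5300.
Overall IE_3 order: Cl < Ca < O.

O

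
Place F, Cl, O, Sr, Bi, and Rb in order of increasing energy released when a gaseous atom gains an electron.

Sr < Rb < Bi < O < F < Cl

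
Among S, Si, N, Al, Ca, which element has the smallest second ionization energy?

After 1 electron has been removed, what remains? S⁺ still has 5 valence electrons; Si⁺ still has 3 valence electrons; N⁺ still has 4 valence electrons; Al⁺ still has 2 valence electrons; Ca⁺ still has 1 valence electron.
All are still removing valence electrons, so compare the +1 ions as you would atoms: IE_2 generally rises across a period (higher Z_eff) and falls down a group (larger shell), subject to the usual subshell exceptions.
Valence configurations: S⁺ [Ne]3s²3p³, Si⁺ [Ne]3s²3p¹, N⁺ [He]2s²2p², Al⁺ [Ne]3s², Ca⁺ [Ar]4s¹.
Si⁺ loses a lone 3p electron whereas Al⁺ must break into a filled 3s² pair, so IE_2(Al) > IE_2(Si) even though Si has the higher nuclear charge.
Approximate IE_2 values (kJ/mol): S 2252, Si 1577, N 2856, Al 1817, Ca 1145.
Overall IE_2 order: Ca < Si < Al < S < N.

Ca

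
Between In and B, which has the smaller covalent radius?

Across a period the added protons contract the valence shell; down a group each new principal shell makes the atom larger.
All are in group 13, so atomic radius increases down the group.
So B has the smaller covalent radius (B < In).

B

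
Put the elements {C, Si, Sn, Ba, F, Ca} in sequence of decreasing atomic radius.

C is in period 2, group 14; F is in period 2, group 17; Si is in period 3, group 14; Ca is in period 4, group 2; Sn is in period 5, group 14; Ba is in period 6, group 2.
Moving right in a period, electrons are added to the same shell under a stronger nuclear pull, so atoms get smaller; moving down, a new shell is opened and atoms get larger.
Neither a single period nor a single group — weigh both effects.
C > F: both are in period 2; the period trend gives C the larger value.
Si > C: Si sits below C in group 14, so the down-group effect alone puts Si larger.
Sn > Si: they share group 14; the group trend gives Sn the larger value.
Ca > Sn: period and group pull opposite ways; the across-period shift dominates (171 vs 140 pm).
Ba > Ca: Ba sits below Ca in group 2, so the down-group effect alone puts Ba larger.
Tabulated atomic radius (pm): C 75, F 64, Si 116, Ca 171, Sn 140, Ba 196.
So from largest to smallest: Ba > Ca > Sn > Si > C > F.

Ba > Ca > Sn > Si > C > F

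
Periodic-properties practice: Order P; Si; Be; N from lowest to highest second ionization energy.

The second ionization energy removes an electron from the +1 ion. For each element: P⁺ still has 4 valence electrons; Si⁺ still has 3 valence electrons; Be⁺ still has 1 valence electron; N⁺ still has 4 valence electrons.
All are still removing valence electrons, so compare the +1 ions as you would atoms: IE_2 generally rises across a period (higher Z_eff) and falls down a group (larger shell), subject to the usual subshell exceptions.
Valence configurations: P⁺ [Ne]3s²3p², Si⁺ [Ne]3s²3p¹, Be⁺ [He]2s¹, N⁺ [He]2s²2p².
Approximate IE_2 values (kJ/mol): P 1907, Si 1577, Be 1757, N 2856.
Putting it together, IE_2: Si < Be < P < N.

Si < Be < P < N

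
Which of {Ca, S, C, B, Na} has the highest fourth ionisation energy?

After 3 electrons have been removed, what remains? Ca³⁺ is already 1 electron into the core; S³⁺ still has 3 valence electrons; C³⁺ still has 1 valence electron; B³⁺ is the bare [He] core; Na³⁺ is already 2 electrons into the core.
Pulling an electron out of a noble-gas core costs far more than removing a remaining valence electron, so Ca, Na and B sit at the high end of IE_4.
Valence configurations: S³⁺ [Ne]3s²3p¹, C³⁺ [He]2s¹.
The numbers (kJ/mol): Ca 6491, S 4556, C 6223, B 25026, Na 9543.
Overall IE_4 order: S < C < Ca < Na < B.

B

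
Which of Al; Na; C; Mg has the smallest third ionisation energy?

The third ionization energy removes an electron from the +2 ion. For each element: Al²⁺ still has 1 valence electron; Na²⁺ is already 1 electron into the core; C²⁺ still has 2 valence electrons; Mg²⁺ is the bare [Ne] core.
Pulling an electron out of a noble-gas core costs far more than removing a remaining valence electron, so Na and Mg sit at the high end of IE_3.
Valence configurations: Al²⁺ [Ne]3s¹, C²⁺ [He]2s².
Tabulated IE_3 (kJ/mol): Al 2745, Na 6910, C 4620, Mg 7733.
Overall IE_3 order: Al < C < Na < Mg.

Al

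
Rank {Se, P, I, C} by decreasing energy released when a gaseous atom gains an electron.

I > Se > C > P

C is in period 2, group 14; P is in period 3, group 15; Se is in period 4, group 16; I is in period 5, group 17.
EA tends to increase across a period and decrease down a group, though the pattern is less regular than for IE or radius.
A diagonal step moves right (one effect) and down (the opposite effect) at once.
C > P: the two effects oppose for this pair; the down-group effect wins (122 vs 72 kJ/mol).
Se > C: period and group pull opposite ways; the across-period shift dominates (195 vs 122 kJ/mol).
I > Se: the two effects oppose for this pair; the across-period effect wins (295 vs 195 kJ/mol).
Approximate values (kJ/mol): C 122, P 72, Se 195, I 295.
So from highest to lowest: I > Se > C > P.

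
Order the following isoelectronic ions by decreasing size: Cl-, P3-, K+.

P3- > Cl- > K+

All of these have 18 electrons, so size is governed by nuclear charge alone: the more protons, the stronger the pull on the same electron cloud, and the smaller the ion.
Nuclear charges: K+ (Z=19), Cl- (Z=17), P3- (Z=15).
Largest to smallest: P3- > Cl- > K+.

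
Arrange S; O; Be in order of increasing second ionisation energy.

Be < S < O

After 1 electron has been removed, what remains? S⁺ still has 5 valence electrons; O⁺ still has 5 valence electrons; Be⁺ still has 1 valence electron.
All are still removing valence electrons, so compare the +1 ions as you would atoms: IE_2 generally rises across a period (higher Z_eff) and falls down a group (larger shell), subject to the usual subshell exceptions.
Valence configurations: S⁺ [Ne]3s²3p³, O⁺ [He]2s²2p³, Be⁺ [He]2s¹.
The numbers (kJ/mol): S 2252, O 3388, Be 1757.
Hence IE_2: Be < S < O.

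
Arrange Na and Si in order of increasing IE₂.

IE_2 is the cost of taking one more electron from the +1 cation: Na⁺ is the bare [Ne] core; Si⁺ still has 3 valence electrons.
Core electrons are held far more tightly than valence electrons, so Na tops the IE_2 order.
The numbers (kJ/mol): Na 4562, Si 1577.
Overall IE_2 order: Si < Na.

Si < Na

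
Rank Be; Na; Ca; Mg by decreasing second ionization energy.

Na, Be, Mg, Ca

Consider each +1 ion: Be⁺ still has 1 valence electron; Na⁺ is the bare [Ne] core; Ca⁺ still has 1 valence electron; Mg⁺ still has 1 valence electron.
Core electrons are held far more tightly than valence electrons, so Na tops the IE_2 order.
Valence configurations: Be⁺ [He]2s¹, Ca⁺ [Ar]4s¹, Mg⁺ [Ne]3s¹.
Approximate IE_2 values (kJ/mol): Be 1757, Na 4562, Ca 1145, Mg 1451.
Putting it together, IE_2: Ca < Mg < Be < Na.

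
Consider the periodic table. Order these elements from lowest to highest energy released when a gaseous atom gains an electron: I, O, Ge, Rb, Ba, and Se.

O is in period 2, group 16; Ge is in period 4, group 14; Se is in period 4, group 16; Rb is in period 5, group 1; I is in period 5, group 17; Ba is in period 6, group 2.
Adding an electron releases more energy for atoms nearer the top right (short of the noble gases).
Neither a single period nor a single group — weigh both effects.
Rb > Ba: the two effects oppose for this pair; the down-group effect wins (47 vs 14 kJ/mol).
Ge > Rb: both effects reinforce here, so Ge is clearly the higher of the two.
O > Ge: both effects reinforce here, so O is clearly the higher of the two.
Se > O: this pair runs against the simple trend — see the exception note.
I > Se: the two effects oppose for this pair; the across-period effect wins (295 vs 195 kJ/mol).
Note the exception: Se has a higher electron affinity than O, contrary to the simple trend — O's compact 2p subshell gives strong electron–electron repulsion on the added electron.
Approximate values (kJ/mol): O 141, Ge 119, Se 195, Rb 47, I 295, Ba 14.
So from lowest to highest: Ba < Rb < Ge < O < Se < I.

Ba < Rb < Ge < O < Se < I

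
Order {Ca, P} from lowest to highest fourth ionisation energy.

Consider each +3 ion: Ca³⁺ is already 1 electron into the core; P³⁺ still has 2 valence electrons.
Breaking into a closed-shell core is much more expensive than removing a leftover valence electron — Ca has the largest IE_4 here.
The numbers (kJ/mol): Ca 6491, P 4964.
Putting it together, IE_4: P < Ca.

P < Ca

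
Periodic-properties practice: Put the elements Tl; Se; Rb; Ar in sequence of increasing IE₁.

Rb < Tl < Se < Ar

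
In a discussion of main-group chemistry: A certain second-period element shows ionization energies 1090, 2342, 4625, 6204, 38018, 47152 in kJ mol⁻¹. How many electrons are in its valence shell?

4

Look for the largest jump between consecutive ionization energies: IE5/IE4 ≈ 6.1, far larger than any earlier ratio.
That jump marks the point where a core electron is being removed. So the atom has 4 valence electrons.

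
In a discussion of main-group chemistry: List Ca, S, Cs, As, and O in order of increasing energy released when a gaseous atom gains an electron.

O is in period 2, group 16; S is in period 3, group 16; Ca is in period 4, group 2; As is in period 4, group 15; Cs is in period 6, group 1.
EA tends to increase across a period and decrease down a group, though the pattern is less regular than for IE or radius.
Here both period and group differ, so the two effects have to be weighed against each other.
Cs > Ca: this pair runs against the simple trend — see the exception note.
As > Cs: both effects reinforce here, so As is clearly the higher of the two.
O > As: both effects reinforce here, so O is clearly the higher of the two.
S > O: this pair runs against the simple trend — see the exception note.
Note the exception: Cs has a higher electron affinity than Ca, contrary to the simple trend — adding an electron to Ca (ns²) has to open a new, higher-energy np subshell, which is unfavourable.
Note the exception: S has a higher electron affinity than O, contrary to the simple trend — the compact 2p subshell of O repels the added electron more than S's larger 3p does.
Tabulated electron affinity (kJ/mol): O 141, S 200, Ca 2, As 78, Cs 46.
So from lowest to highest: Ca < Cs < As < O < S.

Ca, Cs, As, O, S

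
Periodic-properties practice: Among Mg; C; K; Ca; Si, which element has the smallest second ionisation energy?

Ca

After 1 electron has been removed, what remains? Mg⁺ still has 1 valence electron; C⁺ still has 3 valence electrons; K⁺ is the bare [Ar] core; Ca⁺ still has 1 valence electron; Si⁺ still has 3 valence electrons.
Pulling an electron out of a noble-gas core costs far more than removing a remaining valence electron, so K sits at the high end of IE_2.
Valence configurations: Mg⁺ [Ne]3s¹, C⁺ [He]2s²2p¹, Ca⁺ [Ar]4s¹, Si⁺ [Ne]3s²3p¹.
Approximate IE_2 values (kJ/mol): Mg 1451, C 2353, K 3052, Ca 1145, Si 1577.
Overall IE_2 order: Ca < Mg < Si < C < K.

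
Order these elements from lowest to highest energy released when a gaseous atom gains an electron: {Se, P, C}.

P, C, Se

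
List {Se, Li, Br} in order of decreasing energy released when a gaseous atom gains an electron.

Li is in period 2, group 1; Se is in period 4, group 16; Br is in period 4, group 17.
Atoms with high Z_eff and room in the valence shell (especially the halogens) have the most exothermic electron affinities.
Neither a single period nor a single group — weigh both effects.
Se > Li: period and group pull opposite ways; the across-period shift dominates (195 vs 60 kJ/mol).
Br > Se: Br lies to the right of Se in period 4, so the across-period effect alone puts Br higher.
Tabulated electron affinity (kJ/mol): Li 60, Se 195, Br 325.
So from highest to lowest: Br > Se > Li.

Br, Se, Li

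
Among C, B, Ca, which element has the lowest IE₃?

After 2 electrons have been removed, what remains? C²⁺ still has 2 valence electrons; B²⁺ still has 1 valence electron; Ca²⁺ is the bare [Ar] core.
Pulling an electron out of a noble-gas core costs far more than removing a remaining valence electron, so Ca sits at the high end of IE_3.
Valence configurations: C²⁺ [He]2s², B²⁺ [He]2s¹.
Approximate IE_3 values (kJ/mol): C 4620, B 3660, Ca 4912.
Putting it together, IE_3: B < C < Ca.

B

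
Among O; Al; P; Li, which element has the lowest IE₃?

After 2 electrons have been removed, what remains? O²⁺ still has 4 valence electrons; Al²⁺ still has 1 valence electron; P²⁺ still has 3 valence electrons; Li²⁺ is already 1 electron into the core.
Core electrons are held far more tightly than valence electrons, so Li tops the IE_3 order.
Valence configurations: O²⁺ [He]2s²2p², Al²⁺ [Ne]3s¹, P²⁺ [Ne]3s²3p¹.
Tabulated IE_3 (kJ/mol): O 5300, Al 2745, P 2914, Li 11815.
Hence IE_3: Al < P < O < Li.

Al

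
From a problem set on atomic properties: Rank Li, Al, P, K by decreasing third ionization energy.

Li > K > P > Al

After 2 electrons have been removed, what remains? Li²⁺ is already 1 electron into the core; Al²⁺ still has 1 valence electron; P²⁺ still has 3 valence electrons; K²⁺ is already 1 electron into the core.
Core electrons are held far more tightly than valence electrons, so K and Li top the IE_3 order.
Valence configurations: Al²⁺ [Ne]3s¹, P²⁺ [Ne]3s²3p¹.
Approximate IE_3 values (kJ/mol): Li 11815, Al 2745, P 2914, K 4420.
Hence IE_3: Al < P < K < Li.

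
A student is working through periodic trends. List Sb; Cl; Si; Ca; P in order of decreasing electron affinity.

Cl, Si, Sb, P, Ca

Si is in period 3, group 14; P is in period 3, group 15; Cl is in period 3, group 17; Ca is in period 4, group 2; Sb is in period 5, group 15.
EA tends to increase across a period and decrease down a group, though the pattern is less regular than for IE or radius.
Here both period and group differ, so the two effects have to be weighed against each other.
P > Ca: both effects reinforce here, so P is clearly the higher of the two.
Sb > P: this pair runs against the simple trend — see the exception note.
Si > Sb: the two effects oppose for this pair; the down-group effect wins (134 vs 103 kJ/mol).
Cl > Si: both are in period 3; the period trend gives Cl the larger value.
Note the exception: Sb has a higher electron affinity than P, contrary to the simple trend — both are half-filled np³, but the pairing/repulsion penalty for the added electron shrinks as the p orbitals become larger and more diffuse down the group, and for Sb that outweighs the weaker nuclear attraction.
Note the exception: Si has a higher electron affinity than P, contrary to the simple trend — adding an electron to P's half-filled 3p³ is unfavourable, so Si (3p²) has the more exothermic EA.
For reference (kJ/mol): Si 134, P 72, Cl 349, Ca 2, Sb 103.
So from highest to lowest: Cl > Si > Sb > P > Ca.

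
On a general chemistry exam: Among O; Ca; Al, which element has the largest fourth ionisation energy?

Consider each +3 ion: O³⁺ still has 3 valence electrons; Ca³⁺ is already 1 electron into the core; Al³⁺ is the bare [Ne] core.
Usually core removal costs more than valence removal, but here the competition is close: a tightly held n=2 valence electron can cost more to remove than an n=3 core electron, so the actual values have to decide it.
The numbers (kJ/mol): O 7469, Ca 6491, Al 11577.
So the fourth ionization energies run Ca < O < Al.

Al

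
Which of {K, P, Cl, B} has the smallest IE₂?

P

IE_2 is the cost of taking one more electron from the +1 cation: K⁺ is the bare [Ar] core; P⁺ still has 4 valence electrons; Cl⁺ still has 6 valence electrons; B⁺ still has 2 valence electrons.
Pulling an electron out of a noble-gas core costs far more than removing a remaining valence electron, so K sits at the high end of IE_2.
Valence configurations: P⁺ [Ne]3s²3p², Cl⁺ [Ne]3s²3p⁴, B⁺ [He]2s².
Tabulated IE_2 (kJ/mol): K 3052, P 1907, Cl 2298, B 2427.
So the second ionization energies run P < Cl < B < K.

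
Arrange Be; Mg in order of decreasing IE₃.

Be, Mg

After 2 electrons have been removed, what remains? Be²⁺ is the bare [He] core; Mg²⁺ is the bare [Ne] core.
All of these are removing an electron from a noble-gas core or deeper; the smaller core (lower principal quantum number) is held far more tightly, and within a period the higher nuclear charge binds the same core more tightly.
Tabulated IE_3 (kJ/mol): Be 14849, Mg 7733.
So the third ionization energies run Mg < Be.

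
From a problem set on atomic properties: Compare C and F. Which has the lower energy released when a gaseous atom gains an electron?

C is in period 2, group 14; F is in period 2, group 17.
Atoms with high Z_eff and room in the valence shell (especially the halogens) have the most exothermic electron affinities.
All lie in period 2, so electron affinity increases left to right.
So C has the lower energy released when a gaseous atom gains an electron (C < F).

C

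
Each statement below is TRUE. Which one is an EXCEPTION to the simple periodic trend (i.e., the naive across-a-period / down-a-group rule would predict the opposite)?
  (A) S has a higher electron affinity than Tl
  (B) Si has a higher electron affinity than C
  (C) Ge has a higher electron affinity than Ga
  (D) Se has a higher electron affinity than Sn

(B)

The general trend: electron affinity increases across a period and decreases down a group.
(A) S (period 3, group 16) vs Tl (period 6, group 13): the stated order agrees with the simple trend.
(B) Si (period 3, group 14) vs C (period 2, group 14): the stated order contradicts the simple trend.
(C) Ge (period 4, group 14) vs Ga (period 4, group 13): the stated order agrees with the simple trend.
(D) Se (period 4, group 16) vs Sn (period 5, group 14): the stated order agrees with the simple trend.
The exception is (B): Si's larger, more diffuse 3p orbitals accept an added electron slightly more readily than C's compact 2p.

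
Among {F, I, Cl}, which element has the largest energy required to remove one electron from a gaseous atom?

F is in period 2, group 17; Cl is in period 3, group 17; I is in period 5, group 17.
First ionization energy rises across a period (greater Z_eff holds electrons more tightly) and falls down a group (valence electrons are farther from the nucleus).
All are in group 17, so first ionization energy increases up the group.
The largest energy required to remove one electron from a gaseous atom among these belongs to F.

F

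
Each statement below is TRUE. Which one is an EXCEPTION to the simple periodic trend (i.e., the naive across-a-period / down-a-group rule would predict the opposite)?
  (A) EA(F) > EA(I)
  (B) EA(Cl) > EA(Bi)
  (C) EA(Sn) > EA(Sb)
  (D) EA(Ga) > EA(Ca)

The general trend: electron affinity increases across a period and decreases down a group.
(A) F (period 2, group 17) vs I (period 5, group 17): the stated order agrees with the simple trend.
(B) Cl (period 3, group 17) vs Bi (period 6, group 15): the stated order agrees with the simple trend.
(C) Sn (period 5, group 14) vs Sb (period 5, group 15): the stated order contradicts the simple trend.
(D) Ga (period 4, group 13) vs Ca (period 4, group 2): the stated order agrees with the simple trend.
The exception is (C): adding an electron to Sb's half-filled 5p³ is unfavourable, so Sn has the more exothermic EA.

(C)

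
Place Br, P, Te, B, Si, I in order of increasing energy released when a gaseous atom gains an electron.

B is in period 2, group 13; Si is in period 3, group 14; P is in period 3, group 15; Br is in period 4, group 17; Te is in period 5, group 16; I is in period 5, group 17.
EA tends to increase across a period and decrease down a group, though the pattern is less regular than for IE or radius.
Here both period and group differ, so the two effects have to be weighed against each other.
P > B: the two effects oppose for this pair; the across-period effect wins (72 vs 27 kJ/mol).
Si > P: this pair runs against the simple trend — see the exception note.
Te > Si: period and group pull opposite ways; the across-period shift dominates (190 vs 134 kJ/mol).
I > Te: both are in period 5; the period trend gives I the larger value.
Br > I: they share group 17; the group trend gives Br the larger value.
Note the exception: Si has a higher electron affinity than P, contrary to the simple trend — adding an electron to P's half-filled 3p³ is unfavourable, so Si (3p²) has the more exothermic EA.
For reference (kJ/mol): B 27, Si 134, P 72, Br 325, Te 190, I 295.
So from lowest to highest: B < P < Si < Te < I < Br.

B, P, Si, Te, I, Br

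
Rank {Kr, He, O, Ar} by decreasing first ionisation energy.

He is in period 1, group 18; O is in period 2, group 16; Ar is in period 3, group 18; Kr is in period 4, group 18.
Across a period the outer electron is held more tightly (higher IE₁); down a group it sits in a higher shell, more shielded, and comes off more easily.
Here both period and group differ, so the two effects have to be weighed against each other.
Kr > O: period and group pull opposite ways; the across-period shift dominates (1351 vs 1314 kJ/mol).
Ar > Kr: Ar sits above Kr in group 18, so the down-group effect alone puts Ar higher.
He > Ar: He sits above Ar in group 18, so the down-group effect alone puts He higher.
For reference (kJ/mol): He 2372, O 1314, Ar 1521, Kr 1351.
So from highest to lowest: He > Ar > Kr > O.

He, Ar, Kr, O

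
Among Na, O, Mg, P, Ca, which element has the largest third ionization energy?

IE_3 is the cost of taking one more electron from the +2 cation: Na²⁺ is already 1 electron into the core; O²⁺ still has 4 valence electrons; Mg²⁺ is the bare [Ne] core; P²⁺ still has 3 valence electrons; Ca²⁺ is the bare [Ar] core.
Usually core removal costs more than valence removal, but here the competition is close: a tightly held n=2 valence electron can cost more to remove than an n=3 core electron, so the actual values have to decide it.
Valence configurations: O²⁺ [He]2s²2p², P²⁺ [Ne]3s²3p¹.
The numbers (kJ/mol): Na 6910, O 5300, Mg 7733, P 2914, Ca 4912.
So the third ionization energies run P < Ca < O < Na < Mg.

Mg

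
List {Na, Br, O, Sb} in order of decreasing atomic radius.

Na > Sb > Br > O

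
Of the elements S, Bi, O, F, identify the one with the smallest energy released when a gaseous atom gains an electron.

Bi

EA tends to increase across a period and decrease down a group, though the pattern is less regular than for IE or radius.
Here both period and group differ, so the two effects have to be weighed against each other.
O > Bi: both effects reinforce here, so O is clearly the higher of the two.
S > O: this pair runs against the simple trend — see the exception note.
F > S: both effects reinforce here, so F is clearly the higher of the two.
Note the exception: S has a higher electron affinity than O, contrary to the simple trend — the compact 2p subshell of O repels the added electron more than S's larger 3p does.
Approximate values (kJ/mol): O 141, F 328, S 200, Bi 91.
The smallest energy released when a gaseous atom gains an electron among these belongs to Bi.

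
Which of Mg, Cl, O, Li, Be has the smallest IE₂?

IE_2 is the cost of taking one more electron from the +1 cation: Mg⁺ still has 1 valence electron; Cl⁺ still has 6 valence electrons; O⁺ still has 5 valence electrons; Li⁺ is the bare [He] core; Be⁺ still has 1 valence electron.
Pulling an electron out of a noble-gas core costs far more than removing a remaining valence electron, so Li sits at the high end of IE_2.
Valence configurations: Mg⁺ [Ne]3s¹, Cl⁺ [Ne]3s²3p⁴, O⁺ [He]2s²2p³, Be⁺ [He]2s¹.
Approximate IE_2 values (kJ/mol): Mg 1451, Cl 2298, O 3388, Li 7298, Be 1757.
Overall IE_2 order: Mg < Be < Cl < O < Li.

Mg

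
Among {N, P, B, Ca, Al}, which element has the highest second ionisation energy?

N

The second ionization energy removes an electron from the +1 ion. For each element: N⁺ still has 4 valence electrons; P⁺ still has 4 valence electrons; B⁺ still has 2 valence electrons; Ca⁺ still has 1 valence electron; Al⁺ still has 2 valence electrons.
All are still removing valence electrons, so compare the +1 ions as you would atoms: IE_2 generally rises across a period (higher Z_eff) and falls down a group (larger shell), subject to the usual subshell exceptions.
Valence configurations: N⁺ [He]2s²2p², P⁺ [Ne]3s²3p², B⁺ [He]2s², Ca⁺ [Ar]4s¹, Al⁺ [Ne]3s².
Approximate IE_2 values (kJ/mol): N 2856, P 1907, B 2427, Ca 1145, Al 1817.
Hence IE_2: Ca < Al < P < B < N.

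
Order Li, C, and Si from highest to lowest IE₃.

Li > C > Si

After 2 electrons have been removed, what remains? Li²⁺ is already 1 electron into the core; C²⁺ still has 2 valence electrons; Si²⁺ still has 2 valence electrons.
Breaking into a closed-shell core is much more expensive than removing a leftover valence electron — Li has the largest IE_3 here.
Valence configurations: C²⁺ [He]2s², Si²⁺ [Ne]3s².
Approximate IE_3 values (kJ/mol): Li 11815, C 4620, Si 3232.
Overall IE_3 order: Si < C < Li.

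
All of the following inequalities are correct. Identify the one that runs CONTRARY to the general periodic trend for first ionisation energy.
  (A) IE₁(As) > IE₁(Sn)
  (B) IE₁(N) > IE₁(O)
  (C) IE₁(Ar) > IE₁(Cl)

(B)

The general trend: first ionisation energy increases across a period and decreases down a group.
(A) As (period 4, group 15) vs Sn (period 5, group 14): the stated order agrees with the simple trend.
(B) N (period 2, group 15) vs O (period 2, group 16): the stated order contradicts the simple trend.
(C) Ar (period 3, group 18) vs Cl (period 3, group 17): the stated order agrees with the simple trend.
The exception is (B): pairing an electron in O's 2p⁴ costs repulsion energy, so O ionizes more easily than half-filled N (2p³).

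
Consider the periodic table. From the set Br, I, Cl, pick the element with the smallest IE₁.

First ionization energy rises across a period (greater Z_eff holds electrons more tightly) and falls down a group (valence electrons are farther from the nucleus).
All are in group 17, so first ionization energy increases up the group.
The smallest IE₁ among these belongs to I.

I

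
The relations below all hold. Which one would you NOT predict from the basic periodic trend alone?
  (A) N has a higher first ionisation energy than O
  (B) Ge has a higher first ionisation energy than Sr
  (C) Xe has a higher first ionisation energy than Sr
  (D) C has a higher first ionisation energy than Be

(A)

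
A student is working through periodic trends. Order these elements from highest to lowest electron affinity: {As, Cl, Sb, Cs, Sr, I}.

Cl is in period 3, group 17; As is in period 4, group 15; Sr is in period 5, group 2; Sb is in period 5, group 15; I is in period 5, group 17; Cs is in period 6, group 1.
Atoms with high Z_eff and room in the valence shell (especially the halogens) have the most exothermic electron affinities.
Neither a single period nor a single group — weigh both effects.
Cs > Sr: this pair runs against the simple trend — see the exception note.
As > Cs: relative to Cs, both the across-period and down-group shifts push As's electron affinity up.
Sb > As: this pair runs against the simple trend — see the exception note.
I > Sb: both are in period 5; the period trend gives I the larger value.
Cl > I: Cl sits above I in group 17, so the down-group effect alone puts Cl higher.
Note the exception: Cs has a higher electron affinity than Sr, contrary to the simple trend — adding an electron to Sr (ns²) has to open a new, higher-energy np subshell, which is unfavourable.
Note the exception: Sb has a higher electron affinity than As, contrary to the simple trend — both are half-filled np³, but the pairing/repulsion penalty for the added electron shrinks as the p orbitals become larger and more diffuse down the group, and for Sb that outweighs the weaker nuclear attraction.
Tabulated electron affinity (kJ/mol): Cl 349, As 78, Sr 5, Sb 103, I 295, Cs 46.
So from highest to lowest: Cl > I > Sb > As > Cs > Sr.

Cl > I > Sb > As > Cs > Sr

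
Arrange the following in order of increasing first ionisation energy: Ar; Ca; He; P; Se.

He is in period 1, group 18; P is in period 3, group 15; Ar is in period 3, group 18; Ca is in period 4, group 2; Se is in period 4, group 16.
Across a period the outer electron is held more tightly (higher IE₁); down a group it sits in a higher shell, more shielded, and comes off more easily.
These span different periods and groups, so the two trends combine.
Se > Ca: Se lies to the right of Ca in period 4, so the across-period effect alone puts Se higher.
P > Se: period and group pull opposite ways; the down-group shift dominates (1012 vs 941 kJ/mol).
Ar > P: both are in period 3; the period trend gives Ar the larger value.
He > Ar: they share group 18; the group trend gives He the larger value.
Approximate values (kJ/mol): He 2372, P 1012, Ar 1521, Ca 590, Se 941.
So from lowest to highest: Ca < Se < P < Ar < He.

Ca < Se < P < Ar < He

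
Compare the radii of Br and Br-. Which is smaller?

Br

Forming Br- adds 1 electron to Br. More electron–electron repulsion in the same shell, with unchanged nuclear charge, lets the cloud expand.
An anion is larger than its parent atom: Br- > Br.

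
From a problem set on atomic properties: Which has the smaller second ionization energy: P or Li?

P

After 1 electron has been removed, what remains? P⁺ still has 4 valence electrons; Li⁺ is the bare [He] core.
Core electrons are held far more tightly than valence electrons, so Li tops the IE_2 order.
Approximate IE_2 values (kJ/mol): P 1907, Li 7298.
So the second ionization energies run P < Li.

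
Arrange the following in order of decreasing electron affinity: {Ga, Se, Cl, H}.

H is in period 1, group 1; Cl is in period 3, group 17; Ga is in period 4, group 13; Se is in period 4, group 16.
Adding an electron releases more energy for atoms nearer the top right (short of the noble gases).
These span different periods and groups, so the two trends combine.
H > Ga: period and group pull opposite ways; the down-group shift dominates (73 vs 29 kJ/mol).
Se > H: period and group pull opposite ways; the across-period shift dominates (195 vs 73 kJ/mol).
Cl > Se: relative to Se, both the across-period and down-group shifts push Cl's electron affinity up.
Approximate values (kJ/mol): H 73, Cl 349, Ga 29, Se 195.
So from highest to lowest: Cl > Se > H > Ga.

Cl > Se > H > Ga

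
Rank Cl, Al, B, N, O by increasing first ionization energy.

Al < B < Cl < O < N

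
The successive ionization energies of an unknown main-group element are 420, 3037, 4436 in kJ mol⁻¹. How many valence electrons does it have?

1

Look for the largest jump between consecutive ionization energies: IE2/IE1 ≈ 7.2, far larger than any earlier ratio.
That jump marks the point where a core electron is being removed. So the atom has 1 valence electron.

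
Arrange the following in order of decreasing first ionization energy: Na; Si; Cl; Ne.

Ne > Cl > Si > Na

Ne is in period 2, group 18; Na is in period 3, group 1; Si is in period 3, group 14; Cl is in period 3, group 17.
IE₁ increases left→right with effective nuclear charge and decreases top→bottom as the valence shell moves farther out.
Here both period and group differ, so the two effects have to be weighed against each other.
Si > Na: Si lies to the right of Na in period 3, so the across-period effect alone puts Si higher.
Cl > Si: Cl lies to the right of Si in period 3, so the across-period effect alone puts Cl higher.
Ne > Cl: both effects reinforce here, so Ne is clearly the higher of the two.
For reference (kJ/mol): Ne 2081, Na 496, Si 786, Cl 1251.
So from highest to lowest: Ne > Cl > Si > Na.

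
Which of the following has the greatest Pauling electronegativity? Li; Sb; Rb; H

H

EN rises left→right (higher Z_eff, smaller atoms) and falls top→bottom (larger, more shielded atoms).
Neither a single period nor a single group — weigh both effects.
Li > Rb: they share group 1; the group trend gives Li the larger value.
Sb > Li: the two effects oppose for this pair; the across-period effect wins (2.05 vs 0.98).
H > Sb: the two effects oppose for this pair; the down-group effect wins (2.20 vs 2.05).
Tabulated electronegativity (Pauling): H 2.20, Li 0.98, Rb 0.82, Sb 2.05.
The greatest Pauling electronegativity among these belongs to H.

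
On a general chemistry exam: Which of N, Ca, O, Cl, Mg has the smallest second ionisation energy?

Ca

Consider each +1 ion: N⁺ still has 4 valence electrons; Ca⁺ still has 1 valence electron; O⁺ still has 5 valence electrons; Cl⁺ still has 6 valence electrons; Mg⁺ still has 1 valence electron.
All are still removing valence electrons, so compare the +1 ions as you would atoms: IE_2 generally rises across a period (higher Z_eff) and falls down a group (larger shell), subject to the usual subshell exceptions.
Valence configurations: N⁺ [He]2s²2p², Ca⁺ [Ar]4s¹, O⁺ [He]2s²2p³, Cl⁺ [Ne]3s²3p⁴, Mg⁺ [Ne]3s¹.
Approximate IE_2 values (kJ/mol): N 2856, Ca 1145, O 3388, Cl 2298, Mg 1451.
So the second ionization energies run Ca < Mg < Cl < N < O.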